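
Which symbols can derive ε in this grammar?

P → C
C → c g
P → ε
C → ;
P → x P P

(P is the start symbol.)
{ 'P' }

A non-terminal is nullable if it can derive ε (the empty string): either it has an ε-production, or it has a production whose right-hand side consists entirely of nullable non-terminals.

ε-productions: P → ε
So P is immediately nullable.
No further non-terminal can be added: every production for the remaining non-terminals contains a terminal or a non-nullable non-terminal.
Nullable = { 'P' }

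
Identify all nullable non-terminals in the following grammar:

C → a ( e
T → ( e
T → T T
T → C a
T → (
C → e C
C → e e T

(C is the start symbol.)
None

A non-terminal is nullable if it can derive ε (the empty string): either it has an ε-production, or it has a production whose right-hand side consists entirely of nullable non-terminals.

There are no ε-productions, so no non-terminal can derive ε.
No non-terminals are nullable.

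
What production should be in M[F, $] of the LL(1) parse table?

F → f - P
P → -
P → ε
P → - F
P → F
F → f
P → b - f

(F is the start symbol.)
To find M[F, $], we find productions for F where $ is in the predict set (PREDICT(N → α) = (FIRST(α) \ {ε}) ∪ (FOLLOW(N) if α ⇒* ε)).

F → f - P: PREDICT = { 'f' }
F → f: PREDICT = { 'f' }

M[F, $] is empty (no production applies)

Answer: Empty (error entry)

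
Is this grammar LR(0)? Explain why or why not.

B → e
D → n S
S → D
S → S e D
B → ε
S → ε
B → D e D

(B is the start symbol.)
A grammar is LR(0) if no state in the canonical LR(0) collection has:
  - both a shift item (dot before a terminal) and a complete item (shift-reduce conflict), or
  - two or more complete items (reduce-reduce conflict; the accept item [B' → B .] counts as a complete item here).

Augment with B' → B and build the canonical LR(0) collection (I0 = CLOSURE({[B' → . B]}), then GOTO on every symbol after a dot until no new states appear). It has 11 states:
  I0: { [B → . D e D], [B → . e], [B → .], [B' → . B], [D → . n S] }  — shift, reduce
  I1: { [B' → B .] }  — accept
  I2: { [B → D . e D] }  — shift
  I3: { [B → e .] }  — reduce
  I4: { [D → . n S], [D → n . S], [S → . D], [S → . S e D], [S → .] }  — shift, reduce
  I5: { [S → D .] }  — reduce
  I6: { [D → n S .], [S → S . e D] }  — shift, reduce
  I7: { [D → . n S], [S → S e . D] }  — shift
  I8: { [S → S e D .] }  — reduce
  I9: { [B → D e . D], [D → . n S] }  — shift
  I10: { [B → D e D .] }  — reduce

Conflict in state I0:
  Shift-reduce conflict between [B → .] and [B → . e]
So the grammar is NOT LR(0).

Answer: No. Shift-reduce conflict between [B → .] and [B → . e]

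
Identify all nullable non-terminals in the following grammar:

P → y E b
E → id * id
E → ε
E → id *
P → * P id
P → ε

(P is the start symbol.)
A non-terminal is nullable if it can derive ε (the empty string): either it has an ε-production, or it has a production whose right-hand side consists entirely of nullable non-terminals.

ε-productions: E → ε, P → ε
So E, P are immediately nullable.
Every non-terminal is now nullable.
Nullable = { 'E', 'P' }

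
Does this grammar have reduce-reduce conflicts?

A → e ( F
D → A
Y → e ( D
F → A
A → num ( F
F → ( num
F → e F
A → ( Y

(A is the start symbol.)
Augment with A' → A and build the canonical LR(0) collection (I0 = CLOSURE({[A' → . A]}), then GOTO on every symbol after a dot until no new states appear). It has 24 states:
  I0: { [A → . ( Y], [A → . e ( F], [A → . num ( F], [A' → . A] }  — shift
  I1: { [A → ( . Y], [Y → . e ( D] }  — shift
  I2: { [A' → A .] }  — accept
  I3: { [A → e . ( F] }  — shift
  I4: { [A → num . ( F] }  — shift
  I5: { [A → . ( Y], [A → . e ( F], [A → . num ( F], [A → num ( . F], [F → . ( num], [F → . A], [F → . e F] }  — shift
  I6: { [A → ( . Y], [F → ( . num], [Y → . e ( D] }  — shift
  I7: { [F → A .] }  — reduce
  I8: { [A → num ( F .] }  — reduce
  I9: { [A → . ( Y], [A → . e ( F], [A → . num ( F], [A → e . ( F], [F → . ( num], [F → . A], [F → . e F], [F → e . F] }  — shift
  I10: { [A → ( . Y], [A → . ( Y], [A → . e ( F], [A → . num ( F], [A → e ( . F], [F → ( . num], [F → . ( num], [F → . A], [F → . e F], [Y → . e ( D] }  — shift
  I11: { [F → e F .] }  — reduce
  I12: { [A → e ( F .] }  — reduce
  I13: { [A → ( Y .] }  — reduce
  I14: { [A → . ( Y], [A → . e ( F], [A → . num ( F], [A → e . ( F], [F → . ( num], [F → . A], [F → . e F], [F → e . F], [Y → e . ( D] }  — shift
  I15: { [A → num . ( F], [F → ( num .] }  — shift, reduce
  I16: { [A → ( . Y], [A → . ( Y], [A → . e ( F], [A → . num ( F], [A → e ( . F], [D → . A], [F → ( . num], [F → . ( num], [F → . A], [F → . e F], [Y → . e ( D], [Y → e ( . D] }  — shift
  I17: { [D → A .], [F → A .] }  — 2 reduces
  I18: { [Y → e ( D .] }  — reduce
  I19: { [Y → e . ( D] }  — shift
  I20: { [F → ( num .] }  — reduce
  I21: { [A → . ( Y], [A → . e ( F], [A → . num ( F], [D → . A], [Y → e ( . D] }  — shift
  I22: { [D → A .] }  — reduce
  I23: { [A → . ( Y], [A → . e ( F], [A → . num ( F], [A → e ( . F], [F → . ( num], [F → . A], [F → . e F] }  — shift

I17 contains complete items [D → A .], [F → A .] — reduce-reduce conflict.

Answer: Yes — I17: [D → A .] vs [F → A .]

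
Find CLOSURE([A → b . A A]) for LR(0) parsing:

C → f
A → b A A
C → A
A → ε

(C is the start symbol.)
{ [A → . b A A], [A → .], [A → b . A A] }

To compute CLOSURE, for each item [A → α.Bβ] where B is a non-terminal, add [B → .γ] for all productions B → γ; repeat for the newly added items until nothing changes.

Start with: [A → b . A A]
  [A → b . A A] has the dot before A: add [A → . b A A], [A → .]
No further items can be added.

CLOSURE = { [A → . b A A], [A → .], [A → b . A A] }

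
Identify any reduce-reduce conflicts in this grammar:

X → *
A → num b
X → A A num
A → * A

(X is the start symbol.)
No reduce-reduce conflicts

A reduce-reduce conflict occurs when an LR(0) state has two complete items [A → α .] and [B → β .] — both call for a reduction, and with no lookahead the parser cannot choose between them.

Augment with X' → X and build the canonical LR(0) collection (I0 = CLOSURE({[X' → . X]}), then GOTO on every symbol after a dot until no new states appear). It has 10 states:
  I0: { [A → . * A], [A → . num b], [X → . *], [X → . A A num], [X' → . X] }  — shift
  I1: { [A → * . A], [A → . * A], [A → . num b], [X → * .] }  — shift, reduce
  I2: { [A → . * A], [A → . num b], [X → A . A num] }  — shift
  I3: { [X' → X .] }  — accept
  I4: { [A → num . b] }  — shift
  I5: { [A → num b .] }  — reduce
  I6: { [A → * . A], [A → . * A], [A → . num b] }  — shift
  I7: { [X → A A . num] }  — shift
  I8: { [X → A A num .] }  — reduce
  I9: { [A → * A .] }  — reduce

No state contains more than one complete item.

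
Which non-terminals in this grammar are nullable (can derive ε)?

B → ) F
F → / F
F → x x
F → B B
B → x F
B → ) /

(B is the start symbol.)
None

A non-terminal is nullable if it can derive ε (the empty string): either it has an ε-production, or it has a production whose right-hand side consists entirely of nullable non-terminals.

There are no ε-productions, so no non-terminal can derive ε.
No non-terminals are nullable.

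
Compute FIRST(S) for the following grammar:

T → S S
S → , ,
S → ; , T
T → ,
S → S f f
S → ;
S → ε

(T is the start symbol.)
From S → , ,:
  - ',' is a terminal: add ',' and stop
From S → ; , T:
  - ';' is a terminal: add ';' and stop
From S → S f f:
  - S is the symbol being defined: contributes nothing new
    S is nullable, so continue to the next symbol
  - f is a terminal: add 'f' and stop
From S → ;:
  - ';' is a terminal: add ';' and stop
From S → ε:
  - ε-production, so ε ∈ FIRST(S)

Collecting: FIRST(S) = { ',', ';', 'f', ε }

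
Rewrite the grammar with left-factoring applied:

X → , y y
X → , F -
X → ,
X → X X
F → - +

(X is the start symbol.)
X → , X'
X' → y y
X' → F -
X' → ε
X → X X
F → - +

Left-factoring transforms A → αβ₁ | αβ₂ into A → αA' and A' → β₁ | β₂
(α is the longest common prefix among the alternatives). Repeat until
no nonterminal has two alternatives with a common prefix.

Round 1: X has alternatives sharing prefix ','. Introduce X': X → , X'
  Add: X' → y y
  Add: X' → F -
  Add: X' → ε

No remaining common prefixes — done.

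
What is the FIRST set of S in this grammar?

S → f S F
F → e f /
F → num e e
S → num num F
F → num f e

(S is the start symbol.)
{ 'f', 'num' }

From S → f S F:
  - f is a terminal: add 'f' and stop
From S → num num F:
  - num is a terminal: add 'num' and stop

Collecting: FIRST(S) = { 'f', 'num' }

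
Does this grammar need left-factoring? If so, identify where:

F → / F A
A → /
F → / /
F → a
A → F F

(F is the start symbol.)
Yes, F has productions with common prefix '/'

Left-factoring is needed when two productions for the same non-terminal
share a common prefix on the right-hand side.

Productions for F:
  F → / F A
  F → / /
  F → a
Productions for A:
  A → /
  A → F F

Found common prefix '/' in productions for F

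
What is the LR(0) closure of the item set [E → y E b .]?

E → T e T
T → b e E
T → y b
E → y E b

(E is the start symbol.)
To compute CLOSURE, for each item [A → α.Bβ] where B is a non-terminal, add [B → .γ] for all productions B → γ; repeat for the newly added items until nothing changes.

Start with: [E → y E b .]
The dot is at the end, so nothing is added.

CLOSURE = { [E → y E b .] }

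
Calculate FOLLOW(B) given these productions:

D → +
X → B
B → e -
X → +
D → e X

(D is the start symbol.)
{ $ }

In X → B: B is at the end, add FOLLOW(X)

The FOLLOW sets referred to above (computed the same way, to a fixed point):
  FOLLOW(X) = { $ }

Taking the union: FOLLOW(B) = { $ }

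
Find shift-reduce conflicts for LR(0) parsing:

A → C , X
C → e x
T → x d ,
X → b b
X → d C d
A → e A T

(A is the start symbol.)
No shift-reduce conflicts

A shift-reduce conflict occurs when an LR(0) state has both:
  - a complete (reduce) item [A → α .] (dot at the end), and
  - a shift item [B → β . c γ] (dot before a terminal).

Augment with A' → A and build the canonical LR(0) collection (I0 = CLOSURE({[A' → . A]}), then GOTO on every symbol after a dot until no new states appear). It has 18 states:
  I0: { [A → . C , X], [A → . e A T], [A' → . A], [C → . e x] }  — shift
  I1: { [A' → A .] }  — accept
  I2: { [A → C . , X] }  — shift
  I3: { [A → . C , X], [A → . e A T], [A → e . A T], [C → . e x], [C → e . x] }  — shift
  I4: { [A → e A . T], [T → . x d ,] }  — shift
  I5: { [C → e x .] }  — reduce
  I6: { [A → e A T .] }  — reduce
  I7: { [T → x . d ,] }  — shift
  I8: { [T → x d . ,] }  — shift
  I9: { [T → x d , .] }  — reduce
  I10: { [A → C , . X], [X → . b b], [X → . d C d] }  — shift
  I11: { [A → C , X .] }  — reduce
  I12: { [X → b . b] }  — shift
  I13: { [C → . e x], [X → d . C d] }  — shift
  I14: { [X → d C . d] }  — shift
  I15: { [C → e . x] }  — shift
  I16: { [X → d C d .] }  — reduce
  I17: { [X → b b .] }  — reduce

No state contains both a complete item and a shift item.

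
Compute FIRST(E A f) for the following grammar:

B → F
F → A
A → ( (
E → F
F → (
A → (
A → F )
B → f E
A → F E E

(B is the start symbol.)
FIRST sets of the non-terminals involved (from the grammar, by fixed-point iteration):
  FIRST(E) = { '(' }

To compute FIRST(E A f), process the symbols left to right:
Symbol E is a non-terminal. Add FIRST(E) \ {ε} = { '(' }
E is not nullable (ε ∉ FIRST(E)), so stop here.
FIRST(E A f) = { '(' }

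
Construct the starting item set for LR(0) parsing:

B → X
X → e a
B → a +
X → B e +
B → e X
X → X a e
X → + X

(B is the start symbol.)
First, augment the grammar with B' → B
I₀ = CLOSURE({ [B' → . B] }):
  [B' → . B] has the dot before B: add [B → . X], [B → . a +], [B → . e X]
  [B → . X] has the dot before X: add [X → . e a], [X → . B e +], [X → . X a e], [X → . + X]
No further items can be added.

I₀ = { [B → . X], [B → . a +], [B → . e X], [B' → . B], [X → . + X], [X → . B e +], [X → . X a e], [X → . e a] }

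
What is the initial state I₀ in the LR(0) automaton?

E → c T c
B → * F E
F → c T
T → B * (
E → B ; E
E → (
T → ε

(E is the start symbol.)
First, augment the grammar with E' → E
I₀ = CLOSURE({ [E' → . E] }):
  [E' → . E] has the dot before E: add [E → . c T c], [E → . B ; E], [E → . (]
  [E → . B ; E] has the dot before B: add [B → . * F E]
No further items can be added.

I₀ = { [B → . * F E], [E → . (], [E → . B ; E], [E → . c T c], [E' → . E] }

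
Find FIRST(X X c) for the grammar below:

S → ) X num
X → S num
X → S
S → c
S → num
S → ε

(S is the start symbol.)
{ ')', 'c', 'num' }

FIRST sets of the non-terminals involved (from the grammar, by fixed-point iteration):
  FIRST(X) = { ')', 'c', 'num', ε }

To compute FIRST(X X c), process the symbols left to right:
Symbol X is a non-terminal. Add FIRST(X) \ {ε} = { ')', 'c', 'num' }
X is nullable (ε ∈ FIRST(X)), continue to the next symbol.
Symbol X is a non-terminal. Add FIRST(X) \ {ε} = { ')', 'c', 'num' }
X is nullable (ε ∈ FIRST(X)), continue to the next symbol.
Symbol c is a terminal. Add 'c' and stop.
FIRST(X X c) = { ')', 'c', 'num' }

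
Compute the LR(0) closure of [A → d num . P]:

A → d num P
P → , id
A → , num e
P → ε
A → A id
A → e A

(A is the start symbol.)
{ [A → d num . P], [P → . , id], [P → .] }

Start with: [A → d num . P]
  [A → d num . P] has the dot before P: add [P → . , id], [P → .]
No further items can be added.

CLOSURE = { [A → d num . P], [P → . , id], [P → .] }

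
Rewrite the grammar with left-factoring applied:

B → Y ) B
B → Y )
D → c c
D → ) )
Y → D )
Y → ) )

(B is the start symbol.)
Left-factoring transforms A → αβ₁ | αβ₂ into A → αA' and A' → β₁ | β₂
(α is the longest common prefix among the alternatives). Repeat until
no nonterminal has two alternatives with a common prefix.

Round 1: B has alternatives sharing prefix 'Y )'. Introduce B': B → Y ) B'
  Add: B' → B
  Add: B' → ε

No remaining common prefixes — done.

Resulting grammar:
B → Y ) B'
B' → B
B' → ε
D → c c
D → ) )
Y → D )
Y → ) )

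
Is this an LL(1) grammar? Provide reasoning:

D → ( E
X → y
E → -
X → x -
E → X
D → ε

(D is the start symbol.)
A grammar is LL(1) if for each non-terminal N with multiple productions, the predict sets of those productions are pairwise disjoint, where PREDICT(N → α) = (FIRST(α) \ {ε}) ∪ (FOLLOW(N) if α ⇒* ε).

Relevant sets:
  FIRST(X) = { 'x', 'y' }
  FOLLOW(D) = { $ }

For D:
  PREDICT(D → '(' E) = { '(' }
  PREDICT(D → ε) = { $ }
For X:
  PREDICT(X → y) = { 'y' }
  PREDICT(X → x '-') = { 'x' }
For E:
  PREDICT(E → '-') = { '-' }
  PREDICT(E → X) = { 'x', 'y' }

All predict sets are disjoint. The grammar IS LL(1).

Answer: Yes, the grammar is LL(1).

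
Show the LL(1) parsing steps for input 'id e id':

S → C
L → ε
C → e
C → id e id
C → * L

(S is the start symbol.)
Stack is shown with the top on the left.

Stack      Input      Action
----------------------------
S $        id e id $  output S → C
C $        id e id $  output C → id e id
id e id $  id e id $  match 'id'
e id $     e id $     match 'e'
id $       id $       match 'id'
$          $          accept

The string is accepted.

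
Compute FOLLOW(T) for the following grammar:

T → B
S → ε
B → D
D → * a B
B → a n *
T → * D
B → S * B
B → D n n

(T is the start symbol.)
{ $ }

T is the start symbol, so $ ∈ FOLLOW(T).
T does not occur on any right-hand side.

Taking the union: FOLLOW(T) = { $ }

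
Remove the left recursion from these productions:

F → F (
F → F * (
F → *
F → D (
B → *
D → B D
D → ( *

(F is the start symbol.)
F is directly left-recursive. The standard transformation for
  A → A α₁ | ... | A α_m | β₁ | ... | β_n
is
  A  → β₁ A' | ... | β_n A'
  A' → α₁ A' | ... | α_m A' | ε

F → * becomes F → * F'
F → D ( becomes F → D ( F'
F → F ( becomes F' → ( F'
F → F * ( becomes F' → * ( F'
Add F' → ε

Productions for other non-terminals are unchanged:
  B → *
  D → B D
  D → ( *

Resulting grammar:
F → * F'
F → D ( F'
F' → ( F'
F' → * ( F'
F' → ε
B → *
D → B D
D → ( *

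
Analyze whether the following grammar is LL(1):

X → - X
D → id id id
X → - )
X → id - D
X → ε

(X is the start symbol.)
No. Predict set conflict for X: { '-' }

A grammar is LL(1) if for each non-terminal N with multiple productions, the predict sets of those productions are pairwise disjoint, where PREDICT(N → α) = (FIRST(α) \ {ε}) ∪ (FOLLOW(N) if α ⇒* ε).

Relevant sets:
  FOLLOW(X) = { $ }

For X:
  PREDICT(X → '-' X) = { '-' }
  PREDICT(X → '-' ')') = { '-' }
  PREDICT(X → id '-' D) = { 'id' }
  PREDICT(X → ε) = { $ }
D has a single production, so nothing to check there.

Conflict found: Predict set conflict for X: { '-' }
The grammar is NOT LL(1).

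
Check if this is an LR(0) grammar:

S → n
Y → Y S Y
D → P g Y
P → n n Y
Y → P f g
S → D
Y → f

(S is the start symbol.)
No. Shift-reduce conflict between [S → n .] and [P → n . n Y]

Augment with S' → S and build the canonical LR(0) collection (I0 = CLOSURE({[S' → . S]}), then GOTO on every symbol after a dot until no new states appear). It has 16 states:
  I0: { [D → . P g Y], [P → . n n Y], [S → . D], [S → . n], [S' → . S] }  — shift
  I1: { [S → D .] }  — reduce
  I2: { [D → P . g Y] }  — shift
  I3: { [S' → S .] }  — accept
  I4: { [P → n . n Y], [S → n .] }  — shift, reduce
  I5: { [P → . n n Y], [P → n n . Y], [Y → . P f g], [Y → . Y S Y], [Y → . f] }  — shift
  I6: { [Y → P . f g] }  — shift
  I7: { [D → . P g Y], [P → . n n Y], [P → n n Y .], [S → . D], [S → . n], [Y → Y . S Y] }  — shift, reduce
  I8: { [Y → f .] }  — reduce
  I9: { [P → n . n Y] }  — shift
  I10: { [P → . n n Y], [Y → . P f g], [Y → . Y S Y], [Y → . f], [Y → Y S . Y] }  — shift
  I11: { [D → . P g Y], [P → . n n Y], [S → . D], [S → . n], [Y → Y . S Y], [Y → Y S Y .] }  — shift, reduce
  I12: { [Y → P f . g] }  — shift
  I13: { [Y → P f g .] }  — reduce
  I14: { [D → P g . Y], [P → . n n Y], [Y → . P f g], [Y → . Y S Y], [Y → . f] }  — shift
  I15: { [D → . P g Y], [D → P g Y .], [P → . n n Y], [S → . D], [S → . n], [Y → Y . S Y] }  — shift, reduce

Conflict in state I4:
  Shift-reduce conflict between [S → n .] and [P → n . n Y]
So the grammar is NOT LR(0).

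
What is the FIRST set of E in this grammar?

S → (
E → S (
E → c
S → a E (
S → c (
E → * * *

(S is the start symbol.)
To compute FIRST(E), examine every production with E on the left-hand side, reading each right-hand side left to right until a non-nullable symbol is reached.

FIRST sets of the other non-terminals involved (by the same procedure, iterated to a fixed point):
  FIRST(S) = { '(', 'a', 'c' }

From E → S (:
  - S is a non-terminal: add FIRST(S) \ {ε} = { '(', 'a', 'c' }
    S is not nullable, so stop
From E → c:
  - c is a terminal: add 'c' and stop
From E → * * *:
  - '*' is a terminal: add '*' and stop

Collecting: FIRST(E) = { '(', '*', 'a', 'c' }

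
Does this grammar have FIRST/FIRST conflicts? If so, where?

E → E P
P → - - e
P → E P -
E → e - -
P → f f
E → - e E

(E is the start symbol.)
Yes. E → E P / E → e '-' '-' on { 'e' }; E → E P / E → '-' e E on { '-' }; P → '-' '-' e / P → E P '-' on { '-' }

FIRST sets of the non-terminals at (or reachable through a nullable prefix from) the front of some alternative:
  FIRST(E) = { '-', 'e' }

Productions for E:
  E → E P: FIRST = { '-', 'e' }
  E → e - -: FIRST = { 'e' }
  E → - e E: FIRST = { '-' }
Productions for P:
  P → - - e: FIRST = { '-' }
  P → E P -: FIRST = { '-', 'e' }
  P → f f: FIRST = { 'f' }

Conflict for E: E → E P and E → e - -
  Overlap: { 'e' }
Conflict for E: E → E P and E → - e E
  Overlap: { '-' }
Conflict for P: P → - - e and P → E P -
  Overlap: { '-' }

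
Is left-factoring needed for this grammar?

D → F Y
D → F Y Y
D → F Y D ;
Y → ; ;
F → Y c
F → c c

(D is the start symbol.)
Left-factoring is needed when two productions for the same non-terminal
share a common prefix on the right-hand side.

Productions for D:
  D → F Y
  D → F Y Y
  D → F Y D ;
Productions for F:
  F → Y c
  F → c c

Found common prefix 'F Y' in productions for D

Answer: Yes, D has productions with common prefix 'F Y'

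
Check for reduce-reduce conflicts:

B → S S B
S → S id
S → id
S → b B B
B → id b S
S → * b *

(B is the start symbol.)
Yes — I13: [S → S id .] vs [S → id .]; I15: [S → S id .] vs [S → id .]

Augment with B' → B and build the canonical LR(0) collection (I0 = CLOSURE({[B' → . B]}), then GOTO on every symbol after a dot until no new states appear). It has 18 states:
  I0: { [B → . S S B], [B → . id b S], [B' → . B], [S → . * b *], [S → . S id], [S → . b B B], [S → . id] }  — shift
  I1: { [S → * . b *] }  — shift
  I2: { [B' → B .] }  — accept
  I3: { [B → S . S B], [S → . * b *], [S → . S id], [S → . b B B], [S → . id], [S → S . id] }  — shift
  I4: { [B → . S S B], [B → . id b S], [S → . * b *], [S → . S id], [S → . b B B], [S → . id], [S → b . B B] }  — shift
  I5: { [B → id . b S], [S → id .] }  — shift, reduce
  I6: { [B → id b . S], [S → . * b *], [S → . S id], [S → . b B B], [S → . id] }  — shift
  I7: { [B → id b S .], [S → S . id] }  — shift, reduce
  I8: { [S → id .] }  — reduce
  I9: { [S → S id .] }  — reduce
  I10: { [B → . S S B], [B → . id b S], [S → . * b *], [S → . S id], [S → . b B B], [S → . id], [S → b B . B] }  — shift
  I11: { [S → b B B .] }  — reduce
  I12: { [B → . S S B], [B → . id b S], [B → S S . B], [S → . * b *], [S → . S id], [S → . b B B], [S → . id], [S → S . id] }  — shift
  I13: { [S → S id .], [S → id .] }  — 2 reduces
  I14: { [B → S S B .] }  — reduce
  I15: { [B → id . b S], [S → S id .], [S → id .] }  — shift, 2 reduces
  I16: { [S → * b . *] }  — shift
  I17: { [S → * b * .] }  — reduce

I13 contains complete items [S → S id .], [S → id .] — reduce-reduce conflict.
I15 contains complete items [S → S id .], [S → id .] — reduce-reduce conflict.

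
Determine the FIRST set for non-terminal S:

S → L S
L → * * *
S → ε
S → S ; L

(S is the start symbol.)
FIRST sets of the other non-terminals involved (by the same procedure, iterated to a fixed point):
  FIRST(L) = { '*' }

From S → L S:
  - L is a non-terminal: add FIRST(L) \ {ε} = { '*' }
    L is not nullable, so stop
From S → ε:
  - ε-production, so ε ∈ FIRST(S)
From S → S ; L:
  - S is the symbol being defined: contributes nothing new
    S is nullable, so continue to the next symbol
  - ';' is a terminal: add ';' and stop

Collecting: FIRST(S) = { '*', ';', ε }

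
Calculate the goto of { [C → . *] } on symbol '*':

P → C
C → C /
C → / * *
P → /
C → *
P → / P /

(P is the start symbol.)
GOTO(I, '*') = CLOSURE({ [A → αX.β] : [A → α.Xβ] ∈ I, X = '*' })

Items with dot before '*', with the dot advanced:
  [C → . *] → [C → * .]
Closure adds nothing (no advanced item has the dot before a non-terminal).

GOTO = { [C → * .] }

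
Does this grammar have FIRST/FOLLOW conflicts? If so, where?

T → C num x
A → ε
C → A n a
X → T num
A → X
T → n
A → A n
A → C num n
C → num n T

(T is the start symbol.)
A FIRST/FOLLOW conflict occurs when a non-terminal N has a nullable alternative N → β (β ⇒* ε) and another alternative N → α with FIRST(α) ∩ FOLLOW(N) ≠ ∅: on such a lookahead the parser cannot decide between expanding α and letting N vanish via β.

Nullable non-terminals: A.
FIRST sets used below: FIRST(X) = { 'n', 'num' }, FIRST(A) = { 'n', 'num', ε }, FIRST(C) = { 'n', 'num' }

A: nullable alternative(s) A → ε; FOLLOW(A) = { 'n' }
  A → ε: FIRST \ {ε} = { } — this is the only nullable alternative, skip
  A → X: FIRST \ {ε} = { 'n', 'num' } — overlaps FOLLOW(A) on { 'n' }: CONFLICT
  A → A n: FIRST \ {ε} = { 'n', 'num' } — overlaps FOLLOW(A) on { 'n' }: CONFLICT
  A → C num n: FIRST \ {ε} = { 'n', 'num' } — overlaps FOLLOW(A) on { 'n' }: CONFLICT

C, T, X have no nullable alternative, so no FIRST/FOLLOW check is needed there.

So the grammar has 3 FIRST/FOLLOW conflicts (marked CONFLICT above).

Answer: Yes. A → X with FOLLOW(A) on { 'n' }; A → A n with FOLLOW(A) on { 'n' }; A → C num n with FOLLOW(A) on { 'n' }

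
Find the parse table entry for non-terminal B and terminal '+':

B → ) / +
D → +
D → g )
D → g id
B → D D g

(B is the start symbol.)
To find M[B, '+'], we find productions for B where '+' is in the predict set (PREDICT(N → α) = (FIRST(α) \ {ε}) ∪ (FOLLOW(N) if α ⇒* ε)).

Relevant sets:
  FIRST(D) = { '+', 'g' }

B → ) / +: PREDICT = { ')' }
B → D D g: PREDICT = { '+', 'g' }
  '+' is in predict set, so this production goes in M[B, '+']

M[B, '+'] = B → D D g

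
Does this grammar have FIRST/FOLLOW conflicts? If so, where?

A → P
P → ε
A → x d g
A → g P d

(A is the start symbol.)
No FIRST/FOLLOW conflicts.

A FIRST/FOLLOW conflict occurs when a non-terminal N has a nullable alternative N → β (β ⇒* ε) and another alternative N → α with FIRST(α) ∩ FOLLOW(N) ≠ ∅: on such a lookahead the parser cannot decide between expanding α and letting N vanish via β.

Nullable non-terminals: A, P.
FIRST sets used below: FIRST(P) = { ε }

A: nullable alternative(s) A → P; FOLLOW(A) = { $ }
  A → P: FIRST \ {ε} = { } — this is the only nullable alternative, skip
  A → x d g: FIRST \ {ε} = { 'x' } — disjoint from FOLLOW(A)
  A → g P d: FIRST \ {ε} = { 'g' } — disjoint from FOLLOW(A)
P has a nullable alternative but only one production, so nothing to check.

No FIRST/FOLLOW conflicts found.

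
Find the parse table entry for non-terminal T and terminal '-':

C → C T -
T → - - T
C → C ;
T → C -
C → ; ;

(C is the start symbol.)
T → - - T

To find M[T, '-'], we find productions for T where '-' is in the predict set (PREDICT(N → α) = (FIRST(α) \ {ε}) ∪ (FOLLOW(N) if α ⇒* ε)).

Relevant sets:
  FIRST(C) = { ';' }

T → - - T: PREDICT = { '-' }
  '-' is in predict set, so this production goes in M[T, '-']
T → C -: PREDICT = { ';' }

M[T, '-'] = T → - - T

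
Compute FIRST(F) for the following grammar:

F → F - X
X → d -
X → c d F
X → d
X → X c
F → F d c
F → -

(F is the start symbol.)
{ '-' }

To compute FIRST(F), examine every production with F on the left-hand side, reading each right-hand side left to right until a non-nullable symbol is reached.

From F → F - X:
  - F is the symbol being defined: contributes nothing new
    F is not nullable, so stop
From F → F d c:
  - F is the symbol being defined: contributes nothing new
    F is not nullable, so stop
From F → -:
  - '-' is a terminal: add '-' and stop

Collecting: FIRST(F) = { '-' }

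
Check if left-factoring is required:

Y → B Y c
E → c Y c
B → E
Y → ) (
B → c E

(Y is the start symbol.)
Left-factoring is needed when two productions for the same non-terminal
share a common prefix on the right-hand side.

Productions for Y:
  Y → B Y c
  Y → ) (
Productions for B:
  B → E
  B → c E

No common prefixes found.

Answer: No, left-factoring is not needed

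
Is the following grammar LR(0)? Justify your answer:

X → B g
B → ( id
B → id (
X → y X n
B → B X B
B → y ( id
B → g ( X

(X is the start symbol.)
A grammar is LR(0) if no state in the canonical LR(0) collection has:
  - both a shift item (dot before a terminal) and a complete item (shift-reduce conflict), or
  - two or more complete items (reduce-reduce conflict; the accept item [X' → X .] counts as a complete item here).

Augment with X' → X and build the canonical LR(0) collection (I0 = CLOSURE({[X' → . X]}), then GOTO on every symbol after a dot until no new states appear). It has 21 states:
  I0: { [B → . ( id], [B → . B X B], [B → . g ( X], [B → . id (], [B → . y ( id], [X → . B g], [X → . y X n], [X' → . X] }  — shift
  I1: { [B → ( . id] }  — shift
  I2: { [B → . ( id], [B → . B X B], [B → . g ( X], [B → . id (], [B → . y ( id], [B → B . X B], [X → . B g], [X → . y X n], [X → B . g] }  — shift
  I3: { [X' → X .] }  — accept
  I4: { [B → g . ( X] }  — shift
  I5: { [B → id . (] }  — shift
  I6: { [B → . ( id], [B → . B X B], [B → . g ( X], [B → . id (], [B → . y ( id], [B → y . ( id], [X → . B g], [X → . y X n], [X → y . X n] }  — shift
  I7: { [B → ( . id], [B → y ( . id] }  — shift
  I8: { [X → y X . n] }  — shift
  I9: { [X → y X n .] }  — reduce
  I10: { [B → ( id .], [B → y ( id .] }  — 2 reduces
  I11: { [B → id ( .] }  — reduce
  I12: { [B → . ( id], [B → . B X B], [B → . g ( X], [B → . id (], [B → . y ( id], [B → g ( . X], [X → . B g], [X → . y X n] }  — shift
  I13: { [B → g ( X .] }  — reduce
  I14: { [B → . ( id], [B → . B X B], [B → . g ( X], [B → . id (], [B → . y ( id], [B → B X . B] }  — shift
  I15: { [B → g . ( X], [X → B g .] }  — shift, reduce
  I16: { [B → . ( id], [B → . B X B], [B → . g ( X], [B → . id (], [B → . y ( id], [B → B . X B], [B → B X B .], [X → . B g], [X → . y X n] }  — shift, reduce
  I17: { [B → y . ( id] }  — shift
  I18: { [B → y ( . id] }  — shift
  I19: { [B → y ( id .] }  — reduce
  I20: { [B → ( id .] }  — reduce

Conflict in state I10:
  Reduce-reduce conflict: [B → ( id .] and [B → y ( id .]
So the grammar is NOT LR(0).

Answer: No. Reduce-reduce conflict: [B → ( id .] and [B → y ( id .]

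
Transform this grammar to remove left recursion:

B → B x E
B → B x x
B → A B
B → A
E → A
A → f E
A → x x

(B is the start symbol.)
B → A B B'
B → A B'
B' → x E B'
B' → x x B'
B' → ε
E → A
A → f E
A → x x

B is directly left-recursive. The standard transformation for
  A → A α₁ | ... | A α_m | β₁ | ... | β_n
is
  A  → β₁ A' | ... | β_n A'
  A' → α₁ A' | ... | α_m A' | ε

B → A B becomes B → A B B'
B → A becomes B → A B'
B → B x E becomes B' → x E B'
B → B x x becomes B' → x x B'
Add B' → ε

Productions for other non-terminals are unchanged:
  E → A
  A → f E
  A → x x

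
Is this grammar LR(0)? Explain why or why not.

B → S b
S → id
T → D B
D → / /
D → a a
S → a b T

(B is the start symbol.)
A grammar is LR(0) if no state in the canonical LR(0) collection has:
  - both a shift item (dot before a terminal) and a complete item (shift-reduce conflict), or
  - two or more complete items (reduce-reduce conflict; the accept item [B' → B .] counts as a complete item here).

Augment with B' → B and build the canonical LR(0) collection (I0 = CLOSURE({[B' → . B]}), then GOTO on every symbol after a dot until no new states appear). It has 14 states:
  I0: { [B → . S b], [B' → . B], [S → . a b T], [S → . id] }  — shift
  I1: { [B' → B .] }  — accept
  I2: { [B → S . b] }  — shift
  I3: { [S → a . b T] }  — shift
  I4: { [S → id .] }  — reduce
  I5: { [D → . / /], [D → . a a], [S → a b . T], [T → . D B] }  — shift
  I6: { [D → / . /] }  — shift
  I7: { [B → . S b], [S → . a b T], [S → . id], [T → D . B] }  — shift
  I8: { [S → a b T .] }  — reduce
  I9: { [D → a . a] }  — shift
  I10: { [D → a a .] }  — reduce
  I11: { [T → D B .] }  — reduce
  I12: { [D → / / .] }  — reduce
  I13: { [B → S b .] }  — reduce

Every state is either a pure shift/goto state or contains exactly one complete item and nothing to shift — no conflicts. The grammar is LR(0).

Answer: Yes, the grammar is LR(0)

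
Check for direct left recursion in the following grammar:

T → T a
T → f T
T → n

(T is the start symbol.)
Direct left recursion occurs when N → N α for some non-terminal N (the right-hand side begins with the left-hand side itself).

T → T a: LEFT RECURSIVE (starts with T)
T → f T: starts with f
T → n: starts with n

The grammar has direct left recursion on: T.

Answer: Yes, T is left-recursive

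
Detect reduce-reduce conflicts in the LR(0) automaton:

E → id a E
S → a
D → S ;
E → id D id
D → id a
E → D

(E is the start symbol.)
Yes — I7: [D → id a .] vs [S → a .]

Augment with E' → E and build the canonical LR(0) collection (I0 = CLOSURE({[E' → . E]}), then GOTO on every symbol after a dot until no new states appear). It has 13 states:
  I0: { [D → . S ;], [D → . id a], [E → . D], [E → . id D id], [E → . id a E], [E' → . E], [S → . a] }  — shift
  I1: { [E → D .] }  — reduce
  I2: { [E' → E .] }  — accept
  I3: { [D → S . ;] }  — shift
  I4: { [S → a .] }  — reduce
  I5: { [D → . S ;], [D → . id a], [D → id . a], [E → id . D id], [E → id . a E], [S → . a] }  — shift
  I6: { [E → id D . id] }  — shift
  I7: { [D → . S ;], [D → . id a], [D → id a .], [E → . D], [E → . id D id], [E → . id a E], [E → id a . E], [S → . a], [S → a .] }  — shift, 2 reduces
  I8: { [D → id . a] }  — shift
  I9: { [D → id a .] }  — reduce
  I10: { [E → id a E .] }  — reduce
  I11: { [E → id D id .] }  — reduce
  I12: { [D → S ; .] }  — reduce

I7 contains complete items [D → id a .], [S → a .] — reduce-reduce conflict.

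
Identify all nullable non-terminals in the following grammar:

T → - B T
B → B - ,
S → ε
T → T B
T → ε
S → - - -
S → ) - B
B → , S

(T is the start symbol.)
A non-terminal is nullable if it can derive ε (the empty string): either it has an ε-production, or it has a production whose right-hand side consists entirely of nullable non-terminals.

ε-productions: S → ε, T → ε
So S, T are immediately nullable.
No further non-terminal can be added: every production for the remaining non-terminals contains a terminal or a non-nullable non-terminal.
Nullable = { 'S', 'T' }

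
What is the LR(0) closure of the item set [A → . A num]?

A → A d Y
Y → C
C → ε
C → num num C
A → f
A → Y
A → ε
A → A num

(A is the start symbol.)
{ [A → . A d Y], [A → . A num], [A → . Y], [A → . f], [A → .], [C → . num num C], [C → .], [Y → . C] }

Start with: [A → . A num]
  [A → . A num] has the dot before A: add [A → . A d Y], [A → . f], [A → . Y], [A → .]
  [A → . Y] has the dot before Y: add [Y → . C]
  [Y → . C] has the dot before C: add [C → .], [C → . num num C]
No further items can be added.

CLOSURE = { [A → . A d Y], [A → . A num], [A → . Y], [A → . f], [A → .], [C → . num num C], [C → .], [Y → . C] }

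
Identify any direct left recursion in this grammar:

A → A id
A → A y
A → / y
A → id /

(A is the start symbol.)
Yes, A is left-recursive

Direct left recursion occurs when N → N α for some non-terminal N (the right-hand side begins with the left-hand side itself).

A → A id: LEFT RECURSIVE (starts with A)
A → A y: LEFT RECURSIVE (starts with A)
A → / y: starts with '/'
A → id /: starts with id

The grammar has direct left recursion on: A.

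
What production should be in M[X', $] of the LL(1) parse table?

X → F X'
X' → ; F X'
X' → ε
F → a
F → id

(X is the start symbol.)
X' → ε

To find M[X', $], we find productions for X' where $ is in the predict set (PREDICT(N → α) = (FIRST(α) \ {ε}) ∪ (FOLLOW(N) if α ⇒* ε)).

Relevant sets:
  FOLLOW(X') = { $ }

X' → ; F X': PREDICT = { ';' }
X' → ε: PREDICT = { $ }
  $ is in predict set, so this production goes in M[X', $]

M[X', $] = X' → ε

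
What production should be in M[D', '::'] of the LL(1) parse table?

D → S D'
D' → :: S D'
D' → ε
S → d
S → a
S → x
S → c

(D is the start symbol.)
D' → :: S D'

To find M[D', '::'], we find productions for D' where '::' is in the predict set (PREDICT(N → α) = (FIRST(α) \ {ε}) ∪ (FOLLOW(N) if α ⇒* ε)).

Relevant sets:
  FOLLOW(D') = { $ }

D' → :: S D': PREDICT = { '::' }
  '::' is in predict set, so this production goes in M[D', '::']
D' → ε: PREDICT = { $ }

M[D', '::'] = D' → :: S D'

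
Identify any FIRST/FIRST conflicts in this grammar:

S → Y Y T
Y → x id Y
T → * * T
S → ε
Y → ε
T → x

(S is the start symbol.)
FIRST sets of the non-terminals at (or reachable through a nullable prefix from) the front of some alternative:
  FIRST(Y) = { 'x', ε }
  FIRST(T) = { '*', 'x' }

Productions for S:
  S → Y Y T: FIRST = { '*', 'x' }
  S → ε: FIRST = { ε }
Productions for Y:
  Y → x id Y: FIRST = { 'x' }
  Y → ε: FIRST = { ε }
Productions for T:
  T → * * T: FIRST = { '*' }
  T → x: FIRST = { 'x' }

All alternatives of each non-terminal have pairwise disjoint FIRST sets.

Answer: No FIRST/FIRST conflicts.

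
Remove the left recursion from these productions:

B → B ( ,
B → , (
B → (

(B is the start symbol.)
B → , ( B'
B → ( B'
B' → ( , B'
B' → ε

B is directly left-recursive. The standard transformation for
  A → A α₁ | ... | A α_m | β₁ | ... | β_n
is
  A  → β₁ A' | ... | β_n A'
  A' → α₁ A' | ... | α_m A' | ε

B → , ( becomes B → , ( B'
B → ( becomes B → ( B'
B → B ( , becomes B' → ( , B'
Add B' → ε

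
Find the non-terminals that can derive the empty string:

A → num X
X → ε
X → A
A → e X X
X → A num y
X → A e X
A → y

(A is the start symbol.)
{ 'X' }

A non-terminal is nullable if it can derive ε (the empty string): either it has an ε-production, or it has a production whose right-hand side consists entirely of nullable non-terminals.

ε-productions: X → ε
So X is immediately nullable.
No further non-terminal can be added: every production for the remaining non-terminals contains a terminal or a non-nullable non-terminal.
Nullable = { 'X' }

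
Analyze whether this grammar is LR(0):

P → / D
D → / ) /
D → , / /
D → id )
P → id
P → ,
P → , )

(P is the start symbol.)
No. Shift-reduce conflict between [P → , .] and [P → , . )]

A grammar is LR(0) if no state in the canonical LR(0) collection has:
  - both a shift item (dot before a terminal) and a complete item (shift-reduce conflict), or
  - two or more complete items (reduce-reduce conflict; the accept item [P' → P .] counts as a complete item here).

Augment with P' → P and build the canonical LR(0) collection (I0 = CLOSURE({[P' → . P]}), then GOTO on every symbol after a dot until no new states appear). It has 15 states:
  I0: { [P → . , )], [P → . ,], [P → . / D], [P → . id], [P' → . P] }  — shift
  I1: { [P → , . )], [P → , .] }  — shift, reduce
  I2: { [D → . , / /], [D → . / ) /], [D → . id )], [P → / . D] }  — shift
  I3: { [P' → P .] }  — accept
  I4: { [P → id .] }  — reduce
  I5: { [D → , . / /] }  — shift
  I6: { [D → / . ) /] }  — shift
  I7: { [P → / D .] }  — reduce
  I8: { [D → id . )] }  — shift
  I9: { [D → id ) .] }  — reduce
  I10: { [D → / ) . /] }  — shift
  I11: { [D → / ) / .] }  — reduce
  I12: { [D → , / . /] }  — shift
  I13: { [D → , / / .] }  — reduce
  I14: { [P → , ) .] }  — reduce

Conflict in state I1:
  Shift-reduce conflict between [P → , .] and [P → , . )]
So the grammar is NOT LR(0).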